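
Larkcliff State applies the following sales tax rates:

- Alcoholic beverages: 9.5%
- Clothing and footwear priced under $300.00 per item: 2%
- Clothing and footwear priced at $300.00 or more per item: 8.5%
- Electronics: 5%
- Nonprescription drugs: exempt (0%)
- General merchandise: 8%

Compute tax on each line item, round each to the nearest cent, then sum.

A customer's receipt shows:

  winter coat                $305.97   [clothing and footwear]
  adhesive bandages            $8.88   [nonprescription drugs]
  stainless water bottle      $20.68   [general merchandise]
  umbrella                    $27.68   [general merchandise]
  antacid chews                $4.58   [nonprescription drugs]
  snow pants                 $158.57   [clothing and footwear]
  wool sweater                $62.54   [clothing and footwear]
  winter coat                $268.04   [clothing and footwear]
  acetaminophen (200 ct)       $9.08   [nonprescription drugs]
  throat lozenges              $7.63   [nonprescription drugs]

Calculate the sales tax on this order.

$39.65

Winter coat $305.97: clothing and footwear, $300.00 or more → 8.5% → $26.01
Adhesive bandages $8.88: nonprescription drugs → 0% → $0.00
Stainless water bottle $20.68: general merchandise → 8% → $1.65
Umbrella $27.68: general merchandise → 8% → $2.21
Antacid chews $4.58: nonprescription drugs → 0% → $0.00
Snow pants $158.57: clothing and footwear, under $300.00 → 2% → $3.17
Wool sweater $62.54: clothing and footwear, under $300.00 → 2% → $1.25
Winter coat $268.04: clothing and footwear, under $300.00 → 2% → $5.36
Acetaminophen (200 ct) $9.08: nonprescription drugs → 0% → $0.00
Throat lozenges $7.63: nonprescription drugs → 0% → $0.00
Total tax = $26.01 + $1.65 + $2.21 + $3.17 + $1.25 + $5.36 = $39.65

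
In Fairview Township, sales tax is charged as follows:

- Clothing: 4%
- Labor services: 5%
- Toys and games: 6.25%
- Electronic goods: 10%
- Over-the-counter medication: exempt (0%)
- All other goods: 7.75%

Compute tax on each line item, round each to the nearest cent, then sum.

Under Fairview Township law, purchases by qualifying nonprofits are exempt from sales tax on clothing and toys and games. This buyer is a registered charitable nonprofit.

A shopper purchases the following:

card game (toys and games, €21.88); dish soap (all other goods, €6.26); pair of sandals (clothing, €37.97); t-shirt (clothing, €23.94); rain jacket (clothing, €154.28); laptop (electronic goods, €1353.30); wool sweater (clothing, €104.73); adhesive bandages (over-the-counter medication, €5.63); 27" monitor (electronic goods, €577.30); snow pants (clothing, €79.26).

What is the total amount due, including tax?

Card game €21.88: toys and games, buyer-exempt → 0% → €0.00
Dish soap €6.26: all other goods → 7.75% → €0.49
Pair of sandals €37.97: clothing, buyer-exempt → 0% → €0.00
T-shirt €23.94: clothing, buyer-exempt → 0% → €0.00
Rain jacket €154.28: clothing, buyer-exempt → 0% → €0.00
Laptop €1353.30: electronic goods → 10% → €135.33
Wool sweater €104.73: clothing, buyer-exempt → 0% → €0.00
Adhesive bandages €5.63: over-the-counter medication → 0% → €0.00
27" monitor €577.30: electronic goods → 10% → €57.73
Snow pants €79.26: clothing, buyer-exempt → 0% → €0.00
Subtotal = €2364.55; tax = €193.55; total due = €2558.10

€2558.10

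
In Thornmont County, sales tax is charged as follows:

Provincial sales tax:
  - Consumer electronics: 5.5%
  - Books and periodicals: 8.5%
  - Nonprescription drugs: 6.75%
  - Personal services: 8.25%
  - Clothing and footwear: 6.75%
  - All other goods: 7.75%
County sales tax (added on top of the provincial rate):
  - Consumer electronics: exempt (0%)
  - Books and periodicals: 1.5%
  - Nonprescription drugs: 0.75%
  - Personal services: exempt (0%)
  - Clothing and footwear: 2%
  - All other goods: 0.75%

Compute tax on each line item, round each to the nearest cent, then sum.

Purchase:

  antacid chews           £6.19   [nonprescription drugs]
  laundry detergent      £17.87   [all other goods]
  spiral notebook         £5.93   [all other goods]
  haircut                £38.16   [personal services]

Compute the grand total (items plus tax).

£73.78

Antacid chews £6.19: nonprescription drugs → 6.75% + 0.75% county = 7.5% → £0.46
Laundry detergent £17.87: all other goods → 7.75% + 0.75% county = 8.5% → £1.52
Spiral notebook £5.93: all other goods → 7.75% + 0.75% county = 8.5% → £0.50
Haircut £38.16: personal services → 8.25% + 0% county = 8.25% → £3.15
Subtotal = £68.15; tax = £5.63; total due = £73.78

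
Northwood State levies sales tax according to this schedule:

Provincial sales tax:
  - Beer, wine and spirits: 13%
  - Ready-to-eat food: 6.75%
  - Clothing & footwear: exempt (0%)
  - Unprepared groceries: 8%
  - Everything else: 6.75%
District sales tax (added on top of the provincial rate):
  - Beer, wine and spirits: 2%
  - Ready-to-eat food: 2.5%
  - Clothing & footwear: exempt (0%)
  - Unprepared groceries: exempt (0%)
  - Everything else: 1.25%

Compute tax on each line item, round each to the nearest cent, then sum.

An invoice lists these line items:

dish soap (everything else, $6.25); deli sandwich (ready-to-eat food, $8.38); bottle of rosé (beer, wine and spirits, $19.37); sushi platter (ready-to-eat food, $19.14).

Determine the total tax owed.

Dish soap $6.25: everything else → 6.75% + 1.25% district = 8% → $0.50
Deli sandwich $8.38: ready-to-eat food → 6.75% + 2.5% district = 9.25% → $0.78
Bottle of rosé $19.37: beer, wine and spirits → 13% + 2% district = 15% → $2.91
Sushi platter $19.14: ready-to-eat food → 6.75% + 2.5% district = 9.25% → $1.77
Total tax = $0.50 + $0.78 + $2.91 + $1.77 = $5.96

$5.96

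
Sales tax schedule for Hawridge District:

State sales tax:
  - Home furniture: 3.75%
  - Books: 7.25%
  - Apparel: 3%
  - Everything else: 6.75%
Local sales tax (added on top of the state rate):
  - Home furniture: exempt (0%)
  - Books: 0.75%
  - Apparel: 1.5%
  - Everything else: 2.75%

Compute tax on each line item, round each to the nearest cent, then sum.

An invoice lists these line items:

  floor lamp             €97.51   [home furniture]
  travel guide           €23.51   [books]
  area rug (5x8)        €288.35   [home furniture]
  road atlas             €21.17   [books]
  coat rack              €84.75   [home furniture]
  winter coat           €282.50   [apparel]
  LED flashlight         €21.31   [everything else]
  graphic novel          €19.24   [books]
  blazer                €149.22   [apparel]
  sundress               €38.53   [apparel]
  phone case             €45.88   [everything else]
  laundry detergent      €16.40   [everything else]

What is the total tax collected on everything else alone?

€7.94

LED flashlight €21.31: everything else → 6.75% + 2.75% local = 9.5% → €2.02
Phone case €45.88: everything else → 6.75% + 2.75% local = 9.5% → €4.36
Laundry detergent €16.40: everything else → 6.75% + 2.75% local = 9.5% → €1.56
Tax on everything else = €2.02 + €4.36 + €1.56 = €7.94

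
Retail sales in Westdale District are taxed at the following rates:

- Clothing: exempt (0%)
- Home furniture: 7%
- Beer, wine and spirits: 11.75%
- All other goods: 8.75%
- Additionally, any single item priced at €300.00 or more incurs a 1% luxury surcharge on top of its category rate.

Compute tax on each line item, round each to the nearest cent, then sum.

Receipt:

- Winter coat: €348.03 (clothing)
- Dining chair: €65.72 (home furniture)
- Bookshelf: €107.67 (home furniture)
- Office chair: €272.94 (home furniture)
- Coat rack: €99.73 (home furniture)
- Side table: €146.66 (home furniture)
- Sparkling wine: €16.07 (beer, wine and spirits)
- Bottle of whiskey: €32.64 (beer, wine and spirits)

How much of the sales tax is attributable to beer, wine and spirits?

€5.73

Sparkling wine €16.07: beer, wine and spirits → 11.75% → €1.89
Bottle of whiskey €32.64: beer, wine and spirits → 11.75% → €3.84
Tax on beer, wine and spirits = €1.89 + €3.84 = €5.73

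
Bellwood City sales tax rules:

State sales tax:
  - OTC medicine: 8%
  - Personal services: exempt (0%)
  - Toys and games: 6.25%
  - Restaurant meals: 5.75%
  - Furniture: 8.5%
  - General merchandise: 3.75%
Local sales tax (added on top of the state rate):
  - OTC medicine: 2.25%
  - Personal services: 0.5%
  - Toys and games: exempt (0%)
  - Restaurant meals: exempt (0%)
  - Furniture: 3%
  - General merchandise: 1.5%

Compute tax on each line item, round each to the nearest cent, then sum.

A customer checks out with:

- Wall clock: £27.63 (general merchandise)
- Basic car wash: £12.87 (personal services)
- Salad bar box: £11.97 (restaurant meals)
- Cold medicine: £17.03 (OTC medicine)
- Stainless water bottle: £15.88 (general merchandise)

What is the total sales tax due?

Wall clock £27.63: general merchandise → 3.75% + 1.5% local = 5.25% → £1.45
Basic car wash £12.87: personal services → 0% + 0.5% local = 0.5% → £0.06
Salad bar box £11.97: restaurant meals → 5.75% + 0% local = 5.75% → £0.69
Cold medicine £17.03: OTC medicine → 8% + 2.25% local = 10.25% → £1.75
Stainless water bottle £15.88: general merchandise → 3.75% + 1.5% local = 5.25% → £0.83
Total tax = £1.45 + £0.06 + £0.69 + £1.75 + £0.83 = £4.78

£4.78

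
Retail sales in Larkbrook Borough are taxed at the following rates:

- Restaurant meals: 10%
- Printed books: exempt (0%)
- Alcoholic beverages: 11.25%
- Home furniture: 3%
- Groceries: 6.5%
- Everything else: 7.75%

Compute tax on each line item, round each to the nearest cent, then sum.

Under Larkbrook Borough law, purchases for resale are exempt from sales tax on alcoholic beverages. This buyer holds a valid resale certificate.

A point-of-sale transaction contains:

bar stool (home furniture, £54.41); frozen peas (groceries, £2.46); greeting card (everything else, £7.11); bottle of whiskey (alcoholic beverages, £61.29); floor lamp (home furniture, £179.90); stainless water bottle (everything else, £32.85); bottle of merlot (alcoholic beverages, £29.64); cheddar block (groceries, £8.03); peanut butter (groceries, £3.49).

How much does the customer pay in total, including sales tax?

Bar stool £54.41: home furniture → 3% → £1.63
Frozen peas £2.46: groceries → 6.5% → £0.16
Greeting card £7.11: everything else → 7.75% → £0.55
Bottle of whiskey £61.29: alcoholic beverages, buyer-exempt → 0% → £0.00
Floor lamp £179.90: home furniture → 3% → £5.40
Stainless water bottle £32.85: everything else → 7.75% → £2.55
Bottle of merlot £29.64: alcoholic beverages, buyer-exempt → 0% → £0.00
Cheddar block £8.03: groceries → 6.5% → £0.52
Peanut butter £3.49: groceries → 6.5% → £0.23
Subtotal = £379.18; tax = £11.04; total due = £390.22

£390.22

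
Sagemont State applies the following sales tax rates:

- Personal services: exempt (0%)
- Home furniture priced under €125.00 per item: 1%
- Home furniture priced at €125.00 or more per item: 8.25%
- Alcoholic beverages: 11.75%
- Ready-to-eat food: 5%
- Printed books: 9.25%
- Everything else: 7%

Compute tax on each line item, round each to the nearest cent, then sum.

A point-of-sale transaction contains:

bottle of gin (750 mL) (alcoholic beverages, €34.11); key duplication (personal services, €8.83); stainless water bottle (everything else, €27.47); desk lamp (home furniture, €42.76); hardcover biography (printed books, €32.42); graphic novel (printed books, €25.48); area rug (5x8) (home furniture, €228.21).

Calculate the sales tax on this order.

Bottle of gin (750 mL) €34.11: alcoholic beverages → 11.75% → €4.01
Key duplication €8.83: personal services → 0% → €0.00
Stainless water bottle €27.47: everything else → 7% → €1.92
Desk lamp €42.76: home furniture, under €125.00 → 1% → €0.43
Hardcover biography €32.42: printed books → 9.25% → €3.00
Graphic novel €25.48: printed books → 9.25% → €2.36
Area rug (5x8) €228.21: home furniture, €125.00 or more → 8.25% → €18.83
Total tax = €4.01 + €1.92 + €0.43 + €3.00 + €2.36 + €18.83 = €30.55

€30.55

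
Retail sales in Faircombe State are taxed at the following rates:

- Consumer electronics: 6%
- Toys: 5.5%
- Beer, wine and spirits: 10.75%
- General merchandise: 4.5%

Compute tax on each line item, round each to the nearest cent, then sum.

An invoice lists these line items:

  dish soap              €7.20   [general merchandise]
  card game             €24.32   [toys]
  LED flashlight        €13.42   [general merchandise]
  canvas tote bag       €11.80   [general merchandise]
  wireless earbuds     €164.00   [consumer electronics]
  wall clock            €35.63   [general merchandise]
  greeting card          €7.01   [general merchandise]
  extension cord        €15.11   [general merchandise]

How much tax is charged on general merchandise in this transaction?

Dish soap €7.20: general merchandise → 4.5% → €0.32
LED flashlight €13.42: general merchandise → 4.5% → €0.60
Canvas tote bag €11.80: general merchandise → 4.5% → €0.53
Wall clock €35.63: general merchandise → 4.5% → €1.60
Greeting card €7.01: general merchandise → 4.5% → €0.32
Extension cord €15.11: general merchandise → 4.5% → €0.68
Tax on general merchandise = €0.32 + €0.60 + €0.53 + €1.60 + €0.32 + €0.68 = €4.05

€4.05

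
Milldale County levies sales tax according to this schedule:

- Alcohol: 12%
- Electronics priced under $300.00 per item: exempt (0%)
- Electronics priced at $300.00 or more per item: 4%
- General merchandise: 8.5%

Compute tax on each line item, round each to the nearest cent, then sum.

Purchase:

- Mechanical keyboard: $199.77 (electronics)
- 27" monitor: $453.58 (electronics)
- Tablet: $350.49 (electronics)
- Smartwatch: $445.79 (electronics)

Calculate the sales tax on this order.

$49.99

Mechanical keyboard $199.77: electronics, under $300.00 → 0% → $0.00
27" monitor $453.58: electronics, $300.00 or more → 4% → $18.14
Tablet $350.49: electronics, $300.00 or more → 4% → $14.02
Smartwatch $445.79: electronics, $300.00 or more → 4% → $17.83
Total tax = $18.14 + $14.02 + $17.83 = $49.99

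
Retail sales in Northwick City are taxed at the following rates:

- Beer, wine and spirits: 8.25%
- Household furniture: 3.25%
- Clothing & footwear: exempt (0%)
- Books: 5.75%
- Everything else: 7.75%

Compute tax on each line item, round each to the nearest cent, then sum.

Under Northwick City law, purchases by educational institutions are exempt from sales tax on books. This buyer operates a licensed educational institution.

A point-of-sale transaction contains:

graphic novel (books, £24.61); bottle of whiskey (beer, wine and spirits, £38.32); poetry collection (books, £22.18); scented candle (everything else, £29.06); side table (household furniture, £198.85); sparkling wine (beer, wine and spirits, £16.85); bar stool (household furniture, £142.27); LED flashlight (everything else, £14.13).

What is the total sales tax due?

£18.98

Graphic novel £24.61: books, buyer-exempt → 0% → £0.00
Bottle of whiskey £38.32: beer, wine and spirits → 8.25% → £3.16
Poetry collection £22.18: books, buyer-exempt → 0% → £0.00
Scented candle £29.06: everything else → 7.75% → £2.25
Side table £198.85: household furniture → 3.25% → £6.46
Sparkling wine £16.85: beer, wine and spirits → 8.25% → £1.39
Bar stool £142.27: household furniture → 3.25% → £4.62
LED flashlight £14.13: everything else → 7.75% → £1.10
Total tax = £3.16 + £2.25 + £6.46 + £1.39 + £4.62 + £1.10 = £18.98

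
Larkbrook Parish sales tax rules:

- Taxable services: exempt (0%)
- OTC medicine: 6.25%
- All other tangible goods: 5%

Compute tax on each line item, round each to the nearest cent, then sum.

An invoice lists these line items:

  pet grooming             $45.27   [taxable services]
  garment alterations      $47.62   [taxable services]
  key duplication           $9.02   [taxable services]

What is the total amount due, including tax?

$101.91

Pet grooming $45.27: taxable services → 0% → $0.00
Garment alterations $47.62: taxable services → 0% → $0.00
Key duplication $9.02: taxable services → 0% → $0.00
Subtotal = $101.91; tax = $0.00; total due = $101.91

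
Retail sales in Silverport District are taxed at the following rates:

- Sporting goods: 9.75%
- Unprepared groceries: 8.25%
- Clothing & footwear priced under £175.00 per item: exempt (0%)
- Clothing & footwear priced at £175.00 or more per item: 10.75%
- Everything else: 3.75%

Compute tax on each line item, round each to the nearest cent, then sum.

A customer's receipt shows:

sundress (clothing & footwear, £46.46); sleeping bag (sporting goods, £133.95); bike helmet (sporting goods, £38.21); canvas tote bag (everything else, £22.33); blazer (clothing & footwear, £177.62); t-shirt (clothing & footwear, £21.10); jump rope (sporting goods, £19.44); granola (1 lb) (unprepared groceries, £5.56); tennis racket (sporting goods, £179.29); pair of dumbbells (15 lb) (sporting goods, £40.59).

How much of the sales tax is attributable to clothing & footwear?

Sundress £46.46: clothing & footwear, under £175.00 → 0% → £0.00
Blazer £177.62: clothing & footwear, £175.00 or more → 10.75% → £19.09
T-shirt £21.10: clothing & footwear, under £175.00 → 0% → £0.00
Tax on clothing & footwear = £0.00 + £19.09 + £0.00 = £19.09

£19.09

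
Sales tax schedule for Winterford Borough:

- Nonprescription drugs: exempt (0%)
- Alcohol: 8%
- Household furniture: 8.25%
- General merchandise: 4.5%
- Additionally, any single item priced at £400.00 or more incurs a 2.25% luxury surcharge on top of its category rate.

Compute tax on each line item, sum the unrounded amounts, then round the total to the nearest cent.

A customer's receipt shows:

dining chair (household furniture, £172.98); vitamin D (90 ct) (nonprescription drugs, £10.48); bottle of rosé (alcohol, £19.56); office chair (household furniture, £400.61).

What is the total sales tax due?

£57.90

Dining chair £172.98: household furniture → 8.25% → £14.27085
Vitamin D (90 ct) £10.48: nonprescription drugs → 0% → £0.00
Bottle of rosé £19.56: alcohol → 8% → £1.5648
Office chair £400.61: household furniture → 8.25% + 2.25% surcharge = 10.5% → £42.06405
Unrounded tax sum = £57.8997 → £57.90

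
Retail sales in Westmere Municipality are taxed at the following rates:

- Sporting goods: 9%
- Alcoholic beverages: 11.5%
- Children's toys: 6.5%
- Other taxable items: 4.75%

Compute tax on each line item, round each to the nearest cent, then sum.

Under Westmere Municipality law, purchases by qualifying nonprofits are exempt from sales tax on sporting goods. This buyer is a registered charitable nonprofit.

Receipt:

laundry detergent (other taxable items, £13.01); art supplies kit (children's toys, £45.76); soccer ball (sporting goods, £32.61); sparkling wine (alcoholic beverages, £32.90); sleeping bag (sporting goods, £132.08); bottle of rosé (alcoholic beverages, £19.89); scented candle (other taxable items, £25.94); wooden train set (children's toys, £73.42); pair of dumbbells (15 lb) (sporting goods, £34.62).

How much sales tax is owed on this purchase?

£15.66

Laundry detergent £13.01: other taxable items → 4.75% → £0.62
Art supplies kit £45.76: children's toys → 6.5% → £2.97
Soccer ball £32.61: sporting goods, buyer-exempt → 0% → £0.00
Sparkling wine £32.90: alcoholic beverages → 11.5% → £3.78
Sleeping bag £132.08: sporting goods, buyer-exempt → 0% → £0.00
Bottle of rosé £19.89: alcoholic beverages → 11.5% → £2.29
Scented candle £25.94: other taxable items → 4.75% → £1.23
Wooden train set £73.42: children's toys → 6.5% → £4.77
Pair of dumbbells (15 lb) £34.62: sporting goods, buyer-exempt → 0% → £0.00
Total tax = £0.62 + £2.97 + £3.78 + £2.29 + £1.23 + £4.77 = £15.66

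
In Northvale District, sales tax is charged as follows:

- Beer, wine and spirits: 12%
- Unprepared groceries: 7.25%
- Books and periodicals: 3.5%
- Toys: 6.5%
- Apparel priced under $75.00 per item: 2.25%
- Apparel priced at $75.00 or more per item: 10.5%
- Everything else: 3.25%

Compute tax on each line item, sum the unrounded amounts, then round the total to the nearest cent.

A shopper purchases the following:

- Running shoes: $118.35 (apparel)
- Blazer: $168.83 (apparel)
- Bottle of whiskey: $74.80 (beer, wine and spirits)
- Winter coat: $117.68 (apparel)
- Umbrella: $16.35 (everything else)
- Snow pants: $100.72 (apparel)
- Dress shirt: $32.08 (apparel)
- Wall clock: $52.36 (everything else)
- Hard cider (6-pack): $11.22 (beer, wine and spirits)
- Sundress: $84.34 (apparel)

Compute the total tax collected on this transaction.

Running shoes $118.35: apparel, $75.00 or more → 10.5% → $12.42675
Blazer $168.83: apparel, $75.00 or more → 10.5% → $17.72715
Bottle of whiskey $74.80: beer, wine and spirits → 12% → $8.976
Winter coat $117.68: apparel, $75.00 or more → 10.5% → $12.3564
Umbrella $16.35: everything else → 3.25% → $0.531375
Snow pants $100.72: apparel, $75.00 or more → 10.5% → $10.5756
Dress shirt $32.08: apparel, under $75.00 → 2.25% → $0.7218
Wall clock $52.36: everything else → 3.25% → $1.7017
Hard cider (6-pack) $11.22: beer, wine and spirits → 12% → $1.3464
Sundress $84.34: apparel, $75.00 or more → 10.5% → $8.8557
Unrounded tax sum = $75.218875 → $75.22

$75.22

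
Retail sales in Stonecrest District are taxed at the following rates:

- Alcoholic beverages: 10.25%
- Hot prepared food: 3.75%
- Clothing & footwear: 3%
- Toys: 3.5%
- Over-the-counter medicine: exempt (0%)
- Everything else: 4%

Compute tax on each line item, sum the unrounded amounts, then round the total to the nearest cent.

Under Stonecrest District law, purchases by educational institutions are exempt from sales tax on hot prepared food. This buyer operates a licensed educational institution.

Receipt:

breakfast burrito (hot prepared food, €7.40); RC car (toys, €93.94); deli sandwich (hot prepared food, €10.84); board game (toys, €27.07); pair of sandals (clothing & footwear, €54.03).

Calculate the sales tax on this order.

Breakfast burrito €7.40: hot prepared food, buyer-exempt → 0% → €0.00
RC car €93.94: toys → 3.5% → €3.2879
Deli sandwich €10.84: hot prepared food, buyer-exempt → 0% → €0.00
Board game €27.07: toys → 3.5% → €0.94745
Pair of sandals €54.03: clothing & footwear → 3% → €1.6209
Unrounded tax sum = €5.85625 → €5.86

€5.86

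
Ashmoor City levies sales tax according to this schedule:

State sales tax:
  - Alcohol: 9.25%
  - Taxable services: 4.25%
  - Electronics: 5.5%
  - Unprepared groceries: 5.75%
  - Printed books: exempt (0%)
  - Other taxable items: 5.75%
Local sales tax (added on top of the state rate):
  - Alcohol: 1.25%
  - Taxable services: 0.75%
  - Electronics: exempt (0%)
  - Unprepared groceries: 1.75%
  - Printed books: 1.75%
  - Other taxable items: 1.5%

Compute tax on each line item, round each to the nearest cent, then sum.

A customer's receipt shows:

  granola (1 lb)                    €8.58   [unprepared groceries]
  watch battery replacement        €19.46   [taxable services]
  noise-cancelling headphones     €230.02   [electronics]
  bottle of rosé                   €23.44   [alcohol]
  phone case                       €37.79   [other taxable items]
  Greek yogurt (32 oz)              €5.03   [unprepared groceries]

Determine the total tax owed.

€19.84

Granola (1 lb) €8.58: unprepared groceries → 5.75% + 1.75% local = 7.5% → €0.64
Watch battery replacement €19.46: taxable services → 4.25% + 0.75% local = 5% → €0.97
Noise-cancelling headphones €230.02: electronics → 5.5% + 0% local = 5.5% → €12.65
Bottle of rosé €23.44: alcohol → 9.25% + 1.25% local = 10.5% → €2.46
Phone case €37.79: other taxable items → 5.75% + 1.5% local = 7.25% → €2.74
Greek yogurt (32 oz) €5.03: unprepared groceries → 5.75% + 1.75% local = 7.5% → €0.38
Total tax = €0.64 + €0.97 + €12.65 + €2.46 + €2.74 + €0.38 = €19.84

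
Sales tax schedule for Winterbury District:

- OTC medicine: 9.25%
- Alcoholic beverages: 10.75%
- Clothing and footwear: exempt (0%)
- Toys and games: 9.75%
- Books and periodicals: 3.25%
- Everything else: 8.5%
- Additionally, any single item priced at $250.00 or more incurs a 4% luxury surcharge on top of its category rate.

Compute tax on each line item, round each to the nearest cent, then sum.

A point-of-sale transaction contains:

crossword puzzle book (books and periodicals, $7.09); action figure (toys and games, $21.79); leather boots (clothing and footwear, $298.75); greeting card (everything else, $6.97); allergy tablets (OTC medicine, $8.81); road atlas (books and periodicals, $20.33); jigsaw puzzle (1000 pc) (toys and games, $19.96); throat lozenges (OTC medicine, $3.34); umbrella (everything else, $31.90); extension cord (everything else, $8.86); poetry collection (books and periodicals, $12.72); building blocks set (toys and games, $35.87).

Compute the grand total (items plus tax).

$502.38

Crossword puzzle book $7.09: books and periodicals → 3.25% → $0.23
Action figure $21.79: toys and games → 9.75% → $2.12
Leather boots $298.75: clothing and footwear → 0% + 4% surcharge = 4% → $11.95
Greeting card $6.97: everything else → 8.5% → $0.59
Allergy tablets $8.81: OTC medicine → 9.25% → $0.81
Road atlas $20.33: books and periodicals → 3.25% → $0.66
Jigsaw puzzle (1000 pc) $19.96: toys and games → 9.75% → $1.95
Throat lozenges $3.34: OTC medicine → 9.25% → $0.31
Umbrella $31.90: everything else → 8.5% → $2.71
Extension cord $8.86: everything else → 8.5% → $0.75
Poetry collection $12.72: books and periodicals → 3.25% → $0.41
Building blocks set $35.87: toys and games → 9.75% → $3.50
Subtotal = $476.39; tax = $25.99; total due = $502.38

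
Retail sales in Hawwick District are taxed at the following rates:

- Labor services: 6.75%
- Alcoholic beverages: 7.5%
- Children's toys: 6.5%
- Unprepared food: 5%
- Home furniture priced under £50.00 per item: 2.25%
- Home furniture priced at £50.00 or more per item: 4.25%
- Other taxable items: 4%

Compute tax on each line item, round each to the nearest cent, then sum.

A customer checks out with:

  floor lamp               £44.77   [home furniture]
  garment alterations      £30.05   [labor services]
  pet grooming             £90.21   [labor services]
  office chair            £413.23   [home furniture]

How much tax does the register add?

£26.69

Floor lamp £44.77: home furniture, under £50.00 → 2.25% → £1.01
Garment alterations £30.05: labor services → 6.75% → £2.03
Pet grooming £90.21: labor services → 6.75% → £6.09
Office chair £413.23: home furniture, £50.00 or more → 4.25% → £17.56
Total tax = £1.01 + £2.03 + £6.09 + £17.56 = £26.69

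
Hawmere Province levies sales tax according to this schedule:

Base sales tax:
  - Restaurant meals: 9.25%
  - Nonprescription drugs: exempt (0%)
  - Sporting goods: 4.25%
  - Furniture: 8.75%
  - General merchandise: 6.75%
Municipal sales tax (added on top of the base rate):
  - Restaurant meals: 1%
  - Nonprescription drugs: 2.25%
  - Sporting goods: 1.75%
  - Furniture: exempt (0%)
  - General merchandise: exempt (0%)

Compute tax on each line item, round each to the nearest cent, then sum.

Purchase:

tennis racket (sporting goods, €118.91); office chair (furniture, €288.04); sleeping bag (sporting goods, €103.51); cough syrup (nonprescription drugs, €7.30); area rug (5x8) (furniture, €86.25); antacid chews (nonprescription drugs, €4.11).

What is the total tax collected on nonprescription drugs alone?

Cough syrup €7.30: nonprescription drugs → 0% + 2.25% municipal = 2.25% → €0.16
Antacid chews €4.11: nonprescription drugs → 0% + 2.25% municipal = 2.25% → €0.09
Tax on nonprescription drugs = €0.16 + €0.09 = €0.25

€0.25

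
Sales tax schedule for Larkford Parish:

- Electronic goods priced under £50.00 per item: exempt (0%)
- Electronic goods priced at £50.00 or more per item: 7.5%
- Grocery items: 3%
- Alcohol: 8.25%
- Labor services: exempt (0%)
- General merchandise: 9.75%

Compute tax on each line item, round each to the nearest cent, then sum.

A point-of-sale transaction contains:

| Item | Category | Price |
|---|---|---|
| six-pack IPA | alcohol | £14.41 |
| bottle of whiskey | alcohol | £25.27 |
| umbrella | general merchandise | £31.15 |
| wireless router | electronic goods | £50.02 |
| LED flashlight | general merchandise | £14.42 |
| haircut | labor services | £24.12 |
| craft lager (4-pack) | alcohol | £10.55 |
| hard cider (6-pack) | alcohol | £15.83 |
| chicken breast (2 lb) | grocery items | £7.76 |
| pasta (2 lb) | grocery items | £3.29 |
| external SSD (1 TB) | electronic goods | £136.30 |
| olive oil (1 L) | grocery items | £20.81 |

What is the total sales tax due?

Six-pack IPA £14.41: alcohol → 8.25% → £1.19
Bottle of whiskey £25.27: alcohol → 8.25% → £2.08
Umbrella £31.15: general merchandise → 9.75% → £3.04
Wireless router £50.02: electronic goods, £50.00 or more → 7.5% → £3.75
LED flashlight £14.42: general merchandise → 9.75% → £1.41
Haircut £24.12: labor services → 0% → £0.00
Craft lager (4-pack) £10.55: alcohol → 8.25% → £0.87
Hard cider (6-pack) £15.83: alcohol → 8.25% → £1.31
Chicken breast (2 lb) £7.76: grocery items → 3% → £0.23
Pasta (2 lb) £3.29: grocery items → 3% → £0.10
External SSD (1 TB) £136.30: electronic goods, £50.00 or more → 7.5% → £10.22
Olive oil (1 L) £20.81: grocery items → 3% → £0.62
Total tax = £1.19 + £2.08 + £3.04 + £3.75 + £1.41 + £0.87 + £1.31 + £0.23 + £0.10 + £10.22 + £0.62 = £24.82

£24.82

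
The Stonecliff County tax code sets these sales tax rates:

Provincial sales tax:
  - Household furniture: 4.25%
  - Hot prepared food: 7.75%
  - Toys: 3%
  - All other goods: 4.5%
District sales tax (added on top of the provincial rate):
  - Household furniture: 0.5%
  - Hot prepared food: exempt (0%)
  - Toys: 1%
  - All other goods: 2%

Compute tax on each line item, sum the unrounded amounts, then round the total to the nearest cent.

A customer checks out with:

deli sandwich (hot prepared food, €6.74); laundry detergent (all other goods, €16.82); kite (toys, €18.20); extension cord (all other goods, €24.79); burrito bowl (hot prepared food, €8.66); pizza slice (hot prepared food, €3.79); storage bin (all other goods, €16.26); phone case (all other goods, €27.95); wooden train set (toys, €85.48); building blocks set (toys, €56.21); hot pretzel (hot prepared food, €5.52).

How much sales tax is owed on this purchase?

€13.89

Deli sandwich €6.74: hot prepared food → 7.75% + 0% district = 7.75% → €0.52235
Laundry detergent €16.82: all other goods → 4.5% + 2% district = 6.5% → €1.0933
Kite €18.20: toys → 3% + 1% district = 4% → €0.728
Extension cord €24.79: all other goods → 4.5% + 2% district = 6.5% → €1.61135
Burrito bowl €8.66: hot prepared food → 7.75% + 0% district = 7.75% → €0.67115
Pizza slice €3.79: hot prepared food → 7.75% + 0% district = 7.75% → €0.293725
Storage bin €16.26: all other goods → 4.5% + 2% district = 6.5% → €1.0569
Phone case €27.95: all other goods → 4.5% + 2% district = 6.5% → €1.81675
Wooden train set €85.48: toys → 3% + 1% district = 4% → €3.4192
Building blocks set €56.21: toys → 3% + 1% district = 4% → €2.2484
Hot pretzel €5.52: hot prepared food → 7.75% + 0% district = 7.75% → €0.4278
Unrounded tax sum = €13.888925 → €13.89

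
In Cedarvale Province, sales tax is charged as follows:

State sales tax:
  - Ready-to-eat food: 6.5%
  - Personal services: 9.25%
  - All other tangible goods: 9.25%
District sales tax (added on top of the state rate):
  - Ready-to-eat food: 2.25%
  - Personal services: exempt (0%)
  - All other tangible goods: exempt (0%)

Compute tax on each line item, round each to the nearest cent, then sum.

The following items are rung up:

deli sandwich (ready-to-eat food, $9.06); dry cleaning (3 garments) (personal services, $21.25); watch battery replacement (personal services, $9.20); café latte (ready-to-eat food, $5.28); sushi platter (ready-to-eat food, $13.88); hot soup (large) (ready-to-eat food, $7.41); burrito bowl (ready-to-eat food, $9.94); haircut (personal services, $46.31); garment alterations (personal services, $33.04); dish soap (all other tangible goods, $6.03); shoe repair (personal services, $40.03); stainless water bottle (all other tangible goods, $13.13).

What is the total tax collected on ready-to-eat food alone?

Deli sandwich $9.06: ready-to-eat food → 6.5% + 2.25% district = 8.75% → $0.79
Café latte $5.28: ready-to-eat food → 6.5% + 2.25% district = 8.75% → $0.46
Sushi platter $13.88: ready-to-eat food → 6.5% + 2.25% district = 8.75% → $1.21
Hot soup (large) $7.41: ready-to-eat food → 6.5% + 2.25% district = 8.75% → $0.65
Burrito bowl $9.94: ready-to-eat food → 6.5% + 2.25% district = 8.75% → $0.87
Tax on ready-to-eat food = $0.79 + $0.46 + $1.21 + $0.65 + $0.87 = $3.98

$3.98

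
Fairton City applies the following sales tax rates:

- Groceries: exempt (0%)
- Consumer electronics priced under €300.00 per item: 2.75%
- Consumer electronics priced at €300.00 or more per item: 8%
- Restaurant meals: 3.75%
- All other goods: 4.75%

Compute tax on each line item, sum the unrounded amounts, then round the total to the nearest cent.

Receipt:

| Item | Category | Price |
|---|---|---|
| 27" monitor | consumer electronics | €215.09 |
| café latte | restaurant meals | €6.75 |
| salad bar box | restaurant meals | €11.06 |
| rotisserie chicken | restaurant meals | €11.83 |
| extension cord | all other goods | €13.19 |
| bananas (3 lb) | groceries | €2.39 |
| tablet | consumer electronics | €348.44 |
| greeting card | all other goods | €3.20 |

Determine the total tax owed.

27" monitor €215.09: consumer electronics, under €300.00 → 2.75% → €5.914975
Café latte €6.75: restaurant meals → 3.75% → €0.253125
Salad bar box €11.06: restaurant meals → 3.75% → €0.41475
Rotisserie chicken €11.83: restaurant meals → 3.75% → €0.443625
Extension cord €13.19: all other goods → 4.75% → €0.626525
Bananas (3 lb) €2.39: groceries → 0% → €0.00
Tablet €348.44: consumer electronics, €300.00 or more → 8% → €27.8752
Greeting card €3.20: all other goods → 4.75% → €0.152
Unrounded tax sum = €35.6802 → €35.68

€35.68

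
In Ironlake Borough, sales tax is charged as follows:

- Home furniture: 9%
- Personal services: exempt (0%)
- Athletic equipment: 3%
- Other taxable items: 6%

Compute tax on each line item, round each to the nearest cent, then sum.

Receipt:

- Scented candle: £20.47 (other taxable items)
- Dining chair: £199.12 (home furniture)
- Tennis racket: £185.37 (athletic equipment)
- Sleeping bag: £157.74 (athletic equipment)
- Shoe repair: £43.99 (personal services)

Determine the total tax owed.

Scented candle £20.47: other taxable items → 6% → £1.23
Dining chair £199.12: home furniture → 9% → £17.92
Tennis racket £185.37: athletic equipment → 3% → £5.56
Sleeping bag £157.74: athletic equipment → 3% → £4.73
Shoe repair £43.99: personal services → 0% → £0.00
Total tax = £1.23 + £17.92 + £5.56 + £4.73 = £29.44

£29.44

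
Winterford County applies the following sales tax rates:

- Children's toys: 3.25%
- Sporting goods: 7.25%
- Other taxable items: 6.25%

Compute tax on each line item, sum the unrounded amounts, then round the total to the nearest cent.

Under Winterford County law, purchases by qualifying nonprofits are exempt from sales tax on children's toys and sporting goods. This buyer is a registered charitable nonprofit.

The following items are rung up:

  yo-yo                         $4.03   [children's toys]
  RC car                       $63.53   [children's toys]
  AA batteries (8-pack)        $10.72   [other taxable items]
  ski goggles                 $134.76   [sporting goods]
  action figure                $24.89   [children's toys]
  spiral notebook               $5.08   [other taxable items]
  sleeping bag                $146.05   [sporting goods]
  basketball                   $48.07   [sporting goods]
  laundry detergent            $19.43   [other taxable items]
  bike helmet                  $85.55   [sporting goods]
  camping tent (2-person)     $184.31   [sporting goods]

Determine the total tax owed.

Yo-yo $4.03: children's toys, buyer-exempt → 0% → $0.00
RC car $63.53: children's toys, buyer-exempt → 0% → $0.00
AA batteries (8-pack) $10.72: other taxable items → 6.25% → $0.67
Ski goggles $134.76: sporting goods, buyer-exempt → 0% → $0.00
Action figure $24.89: children's toys, buyer-exempt → 0% → $0.00
Spiral notebook $5.08: other taxable items → 6.25% → $0.3175
Sleeping bag $146.05: sporting goods, buyer-exempt → 0% → $0.00
Basketball $48.07: sporting goods, buyer-exempt → 0% → $0.00
Laundry detergent $19.43: other taxable items → 6.25% → $1.214375
Bike helmet $85.55: sporting goods, buyer-exempt → 0% → $0.00
Camping tent (2-person) $184.31: sporting goods, buyer-exempt → 0% → $0.00
Unrounded tax sum = $2.201875 → $2.20

$2.20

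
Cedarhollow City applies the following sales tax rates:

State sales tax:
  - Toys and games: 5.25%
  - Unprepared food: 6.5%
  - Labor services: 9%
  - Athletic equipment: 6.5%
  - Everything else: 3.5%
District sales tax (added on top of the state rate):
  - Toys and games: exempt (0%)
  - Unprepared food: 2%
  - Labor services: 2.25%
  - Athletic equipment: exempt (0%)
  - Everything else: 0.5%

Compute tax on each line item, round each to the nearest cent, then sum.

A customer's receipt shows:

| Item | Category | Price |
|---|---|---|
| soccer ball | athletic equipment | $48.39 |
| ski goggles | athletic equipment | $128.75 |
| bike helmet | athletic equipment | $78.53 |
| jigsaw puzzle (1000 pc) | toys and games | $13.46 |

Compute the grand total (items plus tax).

$286.46

Soccer ball $48.39: athletic equipment → 6.5% + 0% district = 6.5% → $3.15
Ski goggles $128.75: athletic equipment → 6.5% + 0% district = 6.5% → $8.37
Bike helmet $78.53: athletic equipment → 6.5% + 0% district = 6.5% → $5.10
Jigsaw puzzle (1000 pc) $13.46: toys and games → 5.25% + 0% district = 5.25% → $0.71
Subtotal = $269.13; tax = $17.33; total due = $286.46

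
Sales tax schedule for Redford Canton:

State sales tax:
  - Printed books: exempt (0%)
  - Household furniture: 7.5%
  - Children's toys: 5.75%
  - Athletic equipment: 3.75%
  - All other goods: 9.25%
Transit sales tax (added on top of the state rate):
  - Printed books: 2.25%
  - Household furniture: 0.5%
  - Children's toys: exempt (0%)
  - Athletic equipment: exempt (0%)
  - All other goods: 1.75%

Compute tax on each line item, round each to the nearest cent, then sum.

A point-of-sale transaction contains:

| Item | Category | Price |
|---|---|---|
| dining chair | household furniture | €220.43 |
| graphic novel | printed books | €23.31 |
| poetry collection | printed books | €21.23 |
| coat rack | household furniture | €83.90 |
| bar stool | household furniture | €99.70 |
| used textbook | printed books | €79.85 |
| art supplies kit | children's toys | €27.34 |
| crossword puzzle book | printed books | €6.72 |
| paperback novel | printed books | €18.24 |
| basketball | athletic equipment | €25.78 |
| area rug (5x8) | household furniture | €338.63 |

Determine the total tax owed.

€65.31

Dining chair €220.43: household furniture → 7.5% + 0.5% transit = 8% → €17.63
Graphic novel €23.31: printed books → 0% + 2.25% transit = 2.25% → €0.52
Poetry collection €21.23: printed books → 0% + 2.25% transit = 2.25% → €0.48
Coat rack €83.90: household furniture → 7.5% + 0.5% transit = 8% → €6.71
Bar stool €99.70: household furniture → 7.5% + 0.5% transit = 8% → €7.98
Used textbook €79.85: printed books → 0% + 2.25% transit = 2.25% → €1.80
Art supplies kit €27.34: children's toys → 5.75% + 0% transit = 5.75% → €1.57
Crossword puzzle book €6.72: printed books → 0% + 2.25% transit = 2.25% → €0.15
Paperback novel €18.24: printed books → 0% + 2.25% transit = 2.25% → €0.41
Basketball €25.78: athletic equipment → 3.75% + 0% transit = 3.75% → €0.97
Area rug (5x8) €338.63: household furniture → 7.5% + 0.5% transit = 8% → €27.09
Total tax = €17.63 + €0.52 + €0.48 + €6.71 + €7.98 + €1.80 + €1.57 + €0.15 + €0.41 + €0.97 + €27.09 = €65.31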